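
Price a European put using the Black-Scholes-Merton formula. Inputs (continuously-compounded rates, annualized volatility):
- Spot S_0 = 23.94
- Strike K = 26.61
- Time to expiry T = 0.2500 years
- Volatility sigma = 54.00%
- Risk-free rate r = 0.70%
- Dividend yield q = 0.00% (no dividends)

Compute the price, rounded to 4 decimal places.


Answer: Price = 4.2207

Derivation:
d1 = (ln(S/K) + (r - q + 0.5*sigma^2) * T) / (sigma * sqrt(T)) = -0.25013476
d2 = d1 - sigma * sqrt(T) = -0.52013476
exp(-rT) = 0.99825153; exp(-qT) = 1.00000000
P = K * exp(-rT) * N(-d2) - S_0 * exp(-qT) * N(-d1)
N(-d1) = 0.59875843; N(-d2) = 0.69851517
P = 26.6100 * 0.99825153 * 0.69851517 - 23.9400 * 1.00000000 * 0.59875843 = 4.2207


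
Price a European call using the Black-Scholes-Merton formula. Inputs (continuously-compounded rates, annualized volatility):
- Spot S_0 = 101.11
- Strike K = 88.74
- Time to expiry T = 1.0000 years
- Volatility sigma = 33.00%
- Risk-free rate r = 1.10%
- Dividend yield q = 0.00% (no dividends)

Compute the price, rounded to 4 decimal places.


d1 = (ln(S/K) + (r - q + 0.5*sigma^2) * T) / (sigma * sqrt(T)) = 0.59378269
d2 = d1 - sigma * sqrt(T) = 0.26378269
exp(-rT) = 0.98906028; exp(-qT) = 1.00000000
C = S_0 * exp(-qT) * N(d1) - K * exp(-rT) * N(d2)
N(d1) = 0.72367127; N(d2) = 0.60402631
C = 101.1100 * 1.00000000 * 0.72367127 - 88.7400 * 0.98906028 * 0.60402631 = 20.1555

Answer: Price = 20.1555


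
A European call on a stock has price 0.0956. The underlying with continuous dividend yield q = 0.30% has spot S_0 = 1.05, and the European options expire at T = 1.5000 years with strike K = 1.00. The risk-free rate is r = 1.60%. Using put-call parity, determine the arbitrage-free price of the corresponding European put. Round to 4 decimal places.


Put-call parity: C - P = S_0 * exp(-qT) - K * exp(-rT).
S_0 * exp(-qT) = 1.0500 * 0.99551011 = 1.04528562
K * exp(-rT) = 1.0000 * 0.97628571 = 0.97628571
P = C - S*exp(-qT) + K*exp(-rT)
P = 0.0956 - 1.04528562 + 0.97628571 = 0.0266

Answer: Put price = 0.0266


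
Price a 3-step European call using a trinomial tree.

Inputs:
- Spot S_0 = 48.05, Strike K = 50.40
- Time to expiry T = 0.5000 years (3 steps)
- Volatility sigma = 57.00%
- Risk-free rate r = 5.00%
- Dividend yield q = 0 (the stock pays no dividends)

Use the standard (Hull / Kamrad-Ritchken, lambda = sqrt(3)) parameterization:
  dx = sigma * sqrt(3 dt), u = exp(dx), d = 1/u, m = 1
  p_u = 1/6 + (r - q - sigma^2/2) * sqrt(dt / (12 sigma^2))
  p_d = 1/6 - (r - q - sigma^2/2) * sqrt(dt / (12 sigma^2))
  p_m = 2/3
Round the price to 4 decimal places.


dt = T/N = 0.166667; dx = sigma*sqrt(3*dt) = 0.403051
u = exp(dx) = 1.496383; d = 1/u = 0.668278
p_u = 0.143417, p_m = 0.666667, p_d = 0.189916
Discount per step: exp(-r*dt) = 0.991701
Stock lattice S(k, j) with j the centered position index:
  k=0: S(0,+0) = 48.0500
  k=1: S(1,-1) = 32.1108; S(1,+0) = 48.0500; S(1,+1) = 71.9012
  k=2: S(2,-2) = 21.4589; S(2,-1) = 32.1108; S(2,+0) = 48.0500; S(2,+1) = 71.9012; S(2,+2) = 107.5917
  k=3: S(3,-3) = 14.3405; S(3,-2) = 21.4589; S(3,-1) = 32.1108; S(3,+0) = 48.0500; S(3,+1) = 71.9012; S(3,+2) = 107.5917; S(3,+3) = 160.9984
Terminal payoffs V(N, j) = max(S_T - K, 0):
  V(3,-3) = 0.000000; V(3,-2) = 0.000000; V(3,-1) = 0.000000; V(3,+0) = 0.000000; V(3,+1) = 21.501203; V(3,+2) = 57.191739; V(3,+3) = 110.598449
Backward induction: V(k, j) = exp(-r*dt) * [p_u * V(k+1, j+1) + p_m * V(k+1, j) + p_d * V(k+1, j-1)]
  V(2,-2) = exp(-r*dt) * [p_u*0.000000 + p_m*0.000000 + p_d*0.000000] = 0.000000
  V(2,-1) = exp(-r*dt) * [p_u*0.000000 + p_m*0.000000 + p_d*0.000000] = 0.000000
  V(2,+0) = exp(-r*dt) * [p_u*21.501203 + p_m*0.000000 + p_d*0.000000] = 3.058046
  V(2,+1) = exp(-r*dt) * [p_u*57.191739 + p_m*21.501203 + p_d*0.000000] = 22.349375
  V(2,+2) = exp(-r*dt) * [p_u*110.598449 + p_m*57.191739 + p_d*21.501203] = 57.591015
  V(1,-1) = exp(-r*dt) * [p_u*3.058046 + p_m*0.000000 + p_d*0.000000] = 0.434936
  V(1,+0) = exp(-r*dt) * [p_u*22.349375 + p_m*3.058046 + p_d*0.000000] = 5.200458
  V(1,+1) = exp(-r*dt) * [p_u*57.591015 + p_m*22.349375 + p_d*3.058046] = 23.542872
  V(0,+0) = exp(-r*dt) * [p_u*23.542872 + p_m*5.200458 + p_d*0.434936] = 6.868542

Answer: Price = V(0,0) = 6.8685


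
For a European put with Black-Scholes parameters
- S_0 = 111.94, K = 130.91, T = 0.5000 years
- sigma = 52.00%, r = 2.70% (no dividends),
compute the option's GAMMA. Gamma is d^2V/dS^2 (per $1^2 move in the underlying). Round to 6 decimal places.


d1 = -0.2051889277; d2 = -0.5728844539
phi(d1) = 0.3906318271; exp(-qT) = 1.0000000000; exp(-rT) = 0.9865907163
Gamma = exp(-qT) * phi(d1) / (S * sigma * sqrt(T)) = 1.0000000000 * 0.3906318271 / (111.9400 * 0.5200 * 0.7071067812) = 0.009491

Answer: Gamma = 0.009491


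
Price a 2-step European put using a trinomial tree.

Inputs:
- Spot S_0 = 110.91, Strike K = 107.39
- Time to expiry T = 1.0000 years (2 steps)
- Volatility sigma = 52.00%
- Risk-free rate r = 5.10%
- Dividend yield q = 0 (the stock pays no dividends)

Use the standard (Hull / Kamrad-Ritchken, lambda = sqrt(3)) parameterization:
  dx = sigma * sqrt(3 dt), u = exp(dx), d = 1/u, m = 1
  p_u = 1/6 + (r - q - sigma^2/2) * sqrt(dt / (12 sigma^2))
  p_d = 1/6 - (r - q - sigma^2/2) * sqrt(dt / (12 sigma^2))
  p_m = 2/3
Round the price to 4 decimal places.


dt = T/N = 0.500000; dx = sigma*sqrt(3*dt) = 0.636867
u = exp(dx) = 1.890549; d = 1/u = 0.528947
p_u = 0.133614, p_m = 0.666667, p_d = 0.199719
Discount per step: exp(-r*dt) = 0.974822
Stock lattice S(k, j) with j the centered position index:
  k=0: S(0,+0) = 110.9100
  k=1: S(1,-1) = 58.6655; S(1,+0) = 110.9100; S(1,+1) = 209.6808
  k=2: S(2,-2) = 31.0309; S(2,-1) = 58.6655; S(2,+0) = 110.9100; S(2,+1) = 209.6808; S(2,+2) = 396.4119
Terminal payoffs V(N, j) = max(K - S_T, 0):
  V(2,-2) = 76.359072; V(2,-1) = 48.724505; V(2,+0) = 0.000000; V(2,+1) = 0.000000; V(2,+2) = 0.000000
Backward induction: V(k, j) = exp(-r*dt) * [p_u * V(k+1, j+1) + p_m * V(k+1, j) + p_d * V(k+1, j-1)]
  V(1,-1) = exp(-r*dt) * [p_u*0.000000 + p_m*48.724505 + p_d*76.359072] = 46.531554
  V(1,+0) = exp(-r*dt) * [p_u*0.000000 + p_m*0.000000 + p_d*48.724505] = 9.486204
  V(1,+1) = exp(-r*dt) * [p_u*0.000000 + p_m*0.000000 + p_d*0.000000] = 0.000000
  V(0,+0) = exp(-r*dt) * [p_u*0.000000 + p_m*9.486204 + p_d*46.531554] = 15.224167

Answer: Price = V(0,0) = 15.2242


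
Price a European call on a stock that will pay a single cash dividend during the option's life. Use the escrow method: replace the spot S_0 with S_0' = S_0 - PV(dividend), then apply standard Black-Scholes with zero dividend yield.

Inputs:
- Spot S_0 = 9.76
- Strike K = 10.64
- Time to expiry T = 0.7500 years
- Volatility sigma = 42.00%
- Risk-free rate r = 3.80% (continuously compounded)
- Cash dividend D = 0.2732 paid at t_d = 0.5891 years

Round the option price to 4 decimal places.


Answer: Price = 1.0460

Derivation:
PV(D) = D * exp(-r * t_d) = 0.2732 * 0.97786290 = 0.26715215
S_0' = S_0 - PV(D) = 9.7600 - 0.26715215 = 9.49284785
d1 = (ln(S_0'/K) + (r + sigma^2/2)*T) / (sigma*sqrt(T)) = -0.05342367
d2 = d1 - sigma*sqrt(T) = -0.41715434
exp(-rT) = 0.97190229
N(d1) = 0.47869717; N(d2) = 0.33828276
C = S_0' * N(d1) - K * exp(-rT) * N(d2) = 9.49284785 * 0.47869717 - 10.6400 * 0.97190229 * 0.33828276 = 1.0460


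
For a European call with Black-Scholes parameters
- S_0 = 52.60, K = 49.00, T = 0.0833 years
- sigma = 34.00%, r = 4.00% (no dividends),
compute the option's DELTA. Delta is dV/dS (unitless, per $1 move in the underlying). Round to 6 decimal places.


d1 = 0.8054889534; d2 = 0.7073590395
phi(d1) = 0.2884179141; exp(-qT) = 1.0000000000; exp(-rT) = 0.9966735450
N(d1) = 0.7897312108
Delta = exp(-qT) * N(d1) = 1.0000000000 * 0.7897312108 = 0.789731

Answer: Delta = 0.789731


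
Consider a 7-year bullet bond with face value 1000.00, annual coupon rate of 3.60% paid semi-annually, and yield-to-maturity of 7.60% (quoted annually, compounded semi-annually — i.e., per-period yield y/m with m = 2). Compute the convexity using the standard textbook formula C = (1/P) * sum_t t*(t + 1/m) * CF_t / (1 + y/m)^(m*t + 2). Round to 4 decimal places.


Coupon per period c = face * coupon_rate / m = 18.000000
Periods per year m = 2; per-period yield y/m = 0.038000
Number of cashflows N = 14
Cashflows (t years, CF_t, discount factor 1/(1+y/m)^(m*t), PV):
  t = 0.5000: CF_t = 18.000000, DF = 0.963391, PV = 17.341040
  t = 1.0000: CF_t = 18.000000, DF = 0.928122, PV = 16.706205
  t = 1.5000: CF_t = 18.000000, DF = 0.894145, PV = 16.094610
  t = 2.0000: CF_t = 18.000000, DF = 0.861411, PV = 15.505404
  t = 2.5000: CF_t = 18.000000, DF = 0.829876, PV = 14.937769
  t = 3.0000: CF_t = 18.000000, DF = 0.799495, PV = 14.390914
  t = 3.5000: CF_t = 18.000000, DF = 0.770227, PV = 13.864079
  t = 4.0000: CF_t = 18.000000, DF = 0.742030, PV = 13.356531
  t = 4.5000: CF_t = 18.000000, DF = 0.714865, PV = 12.867564
  t = 5.0000: CF_t = 18.000000, DF = 0.688694, PV = 12.396497
  t = 5.5000: CF_t = 18.000000, DF = 0.663482, PV = 11.942675
  t = 6.0000: CF_t = 18.000000, DF = 0.639193, PV = 11.505467
  t = 6.5000: CF_t = 18.000000, DF = 0.615793, PV = 11.084265
  t = 7.0000: CF_t = 1018.000000, DF = 0.593249, PV = 603.927532
Price P = sum_t PV_t = 785.920552
Convexity numerator sum_t t*(t + 1/m) * CF_t / (1+y/m)^(m*t + 2):
  t = 0.5000: term = 8.047305
  t = 1.0000: term = 23.258106
  t = 1.5000: term = 44.813307
  t = 2.0000: term = 71.954571
  t = 2.5000: term = 103.980594
  t = 3.0000: term = 140.243576
  t = 3.5000: term = 180.145890
  t = 4.0000: term = 223.136941
  t = 4.5000: term = 268.710189
  t = 5.0000: term = 316.400351
  t = 5.5000: term = 365.780753
  t = 6.0000: term = 416.460833
  t = 6.5000: term = 468.083787
  t = 7.0000: term = 29427.232815
Convexity = (1/P) * sum = 32058.249018 / 785.920552 = 40.790699

Answer: Convexity = 40.7907


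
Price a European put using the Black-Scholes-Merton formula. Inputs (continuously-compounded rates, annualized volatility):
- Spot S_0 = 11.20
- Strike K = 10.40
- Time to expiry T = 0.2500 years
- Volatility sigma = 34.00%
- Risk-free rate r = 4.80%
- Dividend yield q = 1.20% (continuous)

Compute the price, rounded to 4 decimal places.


Answer: Price = 0.3658

Derivation:
d1 = (ln(S/K) + (r - q + 0.5*sigma^2) * T) / (sigma * sqrt(T)) = 0.57387042
d2 = d1 - sigma * sqrt(T) = 0.40387042
exp(-rT) = 0.98807171; exp(-qT) = 0.99700450
P = K * exp(-rT) * N(-d2) - S_0 * exp(-qT) * N(-d1)
N(-d1) = 0.28302774; N(-d2) = 0.34315400
P = 10.4000 * 0.98807171 * 0.34315400 - 11.2000 * 0.99700450 * 0.28302774 = 0.3658


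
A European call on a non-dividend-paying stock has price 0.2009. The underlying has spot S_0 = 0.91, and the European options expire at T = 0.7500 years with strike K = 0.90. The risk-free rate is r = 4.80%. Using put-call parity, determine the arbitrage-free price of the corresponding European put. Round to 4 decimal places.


Answer: Put price = 0.1591

Derivation:
Put-call parity: C - P = S_0 * exp(-qT) - K * exp(-rT).
S_0 * exp(-qT) = 0.9100 * 1.00000000 = 0.91000000
K * exp(-rT) = 0.9000 * 0.96464029 = 0.86817626
P = C - S*exp(-qT) + K*exp(-rT)
P = 0.2009 - 0.91000000 + 0.86817626 = 0.1591


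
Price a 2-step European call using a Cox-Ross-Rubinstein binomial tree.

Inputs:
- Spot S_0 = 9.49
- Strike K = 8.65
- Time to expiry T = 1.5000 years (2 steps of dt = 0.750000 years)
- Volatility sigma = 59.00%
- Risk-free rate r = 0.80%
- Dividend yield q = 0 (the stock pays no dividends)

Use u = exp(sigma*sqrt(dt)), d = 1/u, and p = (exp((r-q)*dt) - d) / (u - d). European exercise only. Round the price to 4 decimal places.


Answer: Price = V(0,0) = 2.9274

Derivation:
dt = T/N = 0.750000
u = exp(sigma*sqrt(dt)) = 1.666882; d = 1/u = 0.599922
p = (exp((r-q)*dt) - d) / (u - d) = 0.380610
Discount per step: exp(-r*dt) = 0.994018
Stock lattice S(k, i) with i counting down-moves:
  k=0: S(0,0) = 9.4900
  k=1: S(1,0) = 15.8187; S(1,1) = 5.6933
  k=2: S(2,0) = 26.3679; S(2,1) = 9.4900; S(2,2) = 3.4155
Terminal payoffs V(N, i) = max(S_T - K, 0):
  V(2,0) = 17.717932; V(2,1) = 0.840000; V(2,2) = 0.000000
Backward induction: V(k, i) = exp(-r*dt) * [p * V(k+1, i) + (1-p) * V(k+1, i+1)].
  V(1,0) = exp(-r*dt) * [p*17.717932 + (1-p)*0.840000] = 7.220458
  V(1,1) = exp(-r*dt) * [p*0.840000 + (1-p)*0.000000] = 0.317800
  V(0,0) = exp(-r*dt) * [p*7.220458 + (1-p)*0.317800] = 2.927403


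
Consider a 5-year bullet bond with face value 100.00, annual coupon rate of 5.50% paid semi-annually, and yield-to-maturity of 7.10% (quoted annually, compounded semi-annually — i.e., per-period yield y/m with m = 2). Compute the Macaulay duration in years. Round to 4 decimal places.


Coupon per period c = face * coupon_rate / m = 2.750000
Periods per year m = 2; per-period yield y/m = 0.035500
Number of cashflows N = 10
Cashflows (t years, CF_t, discount factor 1/(1+y/m)^(m*t), PV):
  t = 0.5000: CF_t = 2.750000, DF = 0.965717, PV = 2.655722
  t = 1.0000: CF_t = 2.750000, DF = 0.932609, PV = 2.564676
  t = 1.5000: CF_t = 2.750000, DF = 0.900637, PV = 2.476751
  t = 2.0000: CF_t = 2.750000, DF = 0.869760, PV = 2.391841
  t = 2.5000: CF_t = 2.750000, DF = 0.839942, PV = 2.309841
  t = 3.0000: CF_t = 2.750000, DF = 0.811147, PV = 2.230653
  t = 3.5000: CF_t = 2.750000, DF = 0.783338, PV = 2.154180
  t = 4.0000: CF_t = 2.750000, DF = 0.756483, PV = 2.080328
  t = 4.5000: CF_t = 2.750000, DF = 0.730549, PV = 2.009008
  t = 5.0000: CF_t = 102.750000, DF = 0.705503, PV = 72.490450
Price P = sum_t PV_t = 93.363452
Macaulay numerator sum_t t * PV_t:
  t * PV_t at t = 0.5000: 1.327861
  t * PV_t at t = 1.0000: 2.564676
  t * PV_t at t = 1.5000: 3.715127
  t * PV_t at t = 2.0000: 4.783682
  t * PV_t at t = 2.5000: 5.774604
  t * PV_t at t = 3.0000: 6.691960
  t * PV_t at t = 3.5000: 7.539630
  t * PV_t at t = 4.0000: 8.321313
  t * PV_t at t = 4.5000: 9.040538
  t * PV_t at t = 5.0000: 362.452252
Macaulay duration D = (sum_t t * PV_t) / P = 412.211642 / 93.363452 = 4.415129

Answer: Macaulay duration = 4.4151 years


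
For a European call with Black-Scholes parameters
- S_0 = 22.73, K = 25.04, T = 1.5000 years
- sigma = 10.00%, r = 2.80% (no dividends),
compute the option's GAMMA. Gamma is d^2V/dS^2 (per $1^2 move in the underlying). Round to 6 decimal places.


Answer: Gamma = 0.133012

Derivation:
d1 = -0.3861123200; d2 = -0.5085868071
phi(d1) = 0.3702858904; exp(-qT) = 1.0000000000; exp(-rT) = 0.9588697806
Gamma = exp(-qT) * phi(d1) / (S * sigma * sqrt(T)) = 1.0000000000 * 0.3702858904 / (22.7300 * 0.1000 * 1.2247448714) = 0.133012


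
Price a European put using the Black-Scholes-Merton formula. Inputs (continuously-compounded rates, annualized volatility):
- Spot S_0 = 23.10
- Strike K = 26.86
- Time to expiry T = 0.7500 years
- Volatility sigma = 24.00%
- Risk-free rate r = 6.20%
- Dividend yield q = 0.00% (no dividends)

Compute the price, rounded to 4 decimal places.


Answer: Price = 3.5345

Derivation:
d1 = (ln(S/K) + (r - q + 0.5*sigma^2) * T) / (sigma * sqrt(T)) = -0.39791738
d2 = d1 - sigma * sqrt(T) = -0.60576347
exp(-rT) = 0.95456456; exp(-qT) = 1.00000000
P = K * exp(-rT) * N(-d2) - S_0 * exp(-qT) * N(-d1)
N(-d1) = 0.65465445; N(-d2) = 0.72766409
P = 26.8600 * 0.95456456 * 0.72766409 - 23.1000 * 1.00000000 * 0.65465445 = 3.5345


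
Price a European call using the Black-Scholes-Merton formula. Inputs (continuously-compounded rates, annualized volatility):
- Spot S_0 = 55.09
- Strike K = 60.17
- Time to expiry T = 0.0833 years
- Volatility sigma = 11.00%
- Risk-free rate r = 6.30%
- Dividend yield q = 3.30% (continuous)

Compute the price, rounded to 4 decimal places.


d1 = (ln(S/K) + (r - q + 0.5*sigma^2) * T) / (sigma * sqrt(T)) = -2.68372639
d2 = d1 - sigma * sqrt(T) = -2.71547430
exp(-rT) = 0.99476585; exp(-qT) = 0.99725487
C = S_0 * exp(-qT) * N(d1) - K * exp(-rT) * N(d2)
N(d1) = 0.00364033; N(d2) = 0.00330905
C = 55.0900 * 0.99725487 * 0.00364033 - 60.1700 * 0.99476585 * 0.00330905 = 0.0019

Answer: Price = 0.0019


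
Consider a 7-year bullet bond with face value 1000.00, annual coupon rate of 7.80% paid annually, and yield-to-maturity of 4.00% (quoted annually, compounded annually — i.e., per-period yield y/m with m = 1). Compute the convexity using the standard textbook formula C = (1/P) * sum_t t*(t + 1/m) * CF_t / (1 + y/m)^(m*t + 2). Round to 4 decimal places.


Coupon per period c = face * coupon_rate / m = 78.000000
Periods per year m = 1; per-period yield y/m = 0.040000
Number of cashflows N = 7
Cashflows (t years, CF_t, discount factor 1/(1+y/m)^(m*t), PV):
  t = 1.0000: CF_t = 78.000000, DF = 0.961538, PV = 75.000000
  t = 2.0000: CF_t = 78.000000, DF = 0.924556, PV = 72.115385
  t = 3.0000: CF_t = 78.000000, DF = 0.888996, PV = 69.341716
  t = 4.0000: CF_t = 78.000000, DF = 0.854804, PV = 66.674727
  t = 5.0000: CF_t = 78.000000, DF = 0.821927, PV = 64.110314
  t = 6.0000: CF_t = 78.000000, DF = 0.790315, PV = 61.644533
  t = 7.0000: CF_t = 1078.000000, DF = 0.759918, PV = 819.191403
Price P = sum_t PV_t = 1228.078077
Convexity numerator sum_t t*(t + 1/m) * CF_t / (1+y/m)^(m*t + 2):
  t = 1.0000: term = 138.683432
  t = 2.0000: term = 400.048361
  t = 3.0000: term = 769.323772
  t = 4.0000: term = 1232.890660
  t = 5.0000: term = 1778.207683
  t = 6.0000: term = 2393.741112
  t = 7.0000: term = 42413.756053
Convexity = (1/P) * sum = 49126.651073 / 1228.078077 = 40.002873

Answer: Convexity = 40.0029


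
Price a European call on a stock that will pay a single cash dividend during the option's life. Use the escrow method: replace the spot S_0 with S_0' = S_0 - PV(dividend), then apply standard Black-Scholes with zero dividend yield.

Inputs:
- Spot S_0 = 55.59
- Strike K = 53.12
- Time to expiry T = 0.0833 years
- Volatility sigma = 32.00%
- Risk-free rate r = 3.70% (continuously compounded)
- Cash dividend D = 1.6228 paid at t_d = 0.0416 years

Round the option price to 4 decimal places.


Answer: Price = 2.5170

Derivation:
PV(D) = D * exp(-r * t_d) = 1.6228 * 0.99846198 = 1.62030411
S_0' = S_0 - PV(D) = 55.5900 - 1.62030411 = 53.96969589
d1 = (ln(S_0'/K) + (r + sigma^2/2)*T) / (sigma*sqrt(T)) = 0.25137363
d2 = d1 - sigma*sqrt(T) = 0.15901606
exp(-rT) = 0.99692264
N(d1) = 0.59923737; N(d2) = 0.56317189
C = S_0' * N(d1) - K * exp(-rT) * N(d2) = 53.96969589 * 0.59923737 - 53.1200 * 0.99692264 * 0.56317189 = 2.5170


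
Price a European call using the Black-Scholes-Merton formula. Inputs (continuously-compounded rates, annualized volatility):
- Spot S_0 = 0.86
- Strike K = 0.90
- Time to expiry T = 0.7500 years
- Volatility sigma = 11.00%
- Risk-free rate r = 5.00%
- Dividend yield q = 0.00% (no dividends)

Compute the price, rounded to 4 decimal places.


d1 = (ln(S/K) + (r - q + 0.5*sigma^2) * T) / (sigma * sqrt(T)) = -0.03595185
d2 = d1 - sigma * sqrt(T) = -0.13121465
exp(-rT) = 0.96319442; exp(-qT) = 1.00000000
C = S_0 * exp(-qT) * N(d1) - K * exp(-rT) * N(d2)
N(d1) = 0.48566037; N(d2) = 0.44780275
C = 0.8600 * 1.00000000 * 0.48566037 - 0.9000 * 0.96319442 * 0.44780275 = 0.0295

Answer: Price = 0.0295


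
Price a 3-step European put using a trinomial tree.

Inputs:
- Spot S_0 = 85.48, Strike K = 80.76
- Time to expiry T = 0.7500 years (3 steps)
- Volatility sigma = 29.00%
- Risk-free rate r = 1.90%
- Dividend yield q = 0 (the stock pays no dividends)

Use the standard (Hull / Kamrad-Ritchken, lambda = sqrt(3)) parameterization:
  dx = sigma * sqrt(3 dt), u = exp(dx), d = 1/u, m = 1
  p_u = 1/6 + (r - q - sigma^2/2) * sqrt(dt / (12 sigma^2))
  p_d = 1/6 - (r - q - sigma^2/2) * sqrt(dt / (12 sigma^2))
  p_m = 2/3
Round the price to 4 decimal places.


Answer: Price = V(0,0) = 5.5903

Derivation:
dt = T/N = 0.250000; dx = sigma*sqrt(3*dt) = 0.251147
u = exp(dx) = 1.285500; d = 1/u = 0.777908
p_u = 0.155194, p_m = 0.666667, p_d = 0.178139
Discount per step: exp(-r*dt) = 0.995261
Stock lattice S(k, j) with j the centered position index:
  k=0: S(0,+0) = 85.4800
  k=1: S(1,-1) = 66.4956; S(1,+0) = 85.4800; S(1,+1) = 109.8845
  k=2: S(2,-2) = 51.7274; S(2,-1) = 66.4956; S(2,+0) = 85.4800; S(2,+1) = 109.8845; S(2,+2) = 141.2565
  k=3: S(3,-3) = 40.2391; S(3,-2) = 51.7274; S(3,-1) = 66.4956; S(3,+0) = 85.4800; S(3,+1) = 109.8845; S(3,+2) = 141.2565; S(3,+3) = 181.5851
Terminal payoffs V(N, j) = max(K - S_T, 0):
  V(3,-3) = 40.520853; V(3,-2) = 29.032596; V(3,-1) = 14.264448; V(3,+0) = 0.000000; V(3,+1) = 0.000000; V(3,+2) = 0.000000; V(3,+3) = 0.000000
Backward induction: V(k, j) = exp(-r*dt) * [p_u * V(k+1, j+1) + p_m * V(k+1, j) + p_d * V(k+1, j-1)]
  V(2,-2) = exp(-r*dt) * [p_u*14.264448 + p_m*29.032596 + p_d*40.520853] = 28.650755
  V(2,-1) = exp(-r*dt) * [p_u*0.000000 + p_m*14.264448 + p_d*29.032596] = 14.611898
  V(2,+0) = exp(-r*dt) * [p_u*0.000000 + p_m*0.000000 + p_d*14.264448] = 2.529013
  V(2,+1) = exp(-r*dt) * [p_u*0.000000 + p_m*0.000000 + p_d*0.000000] = 0.000000
  V(2,+2) = exp(-r*dt) * [p_u*0.000000 + p_m*0.000000 + p_d*0.000000] = 0.000000
  V(1,-1) = exp(-r*dt) * [p_u*2.529013 + p_m*14.611898 + p_d*28.650755] = 15.165364
  V(1,+0) = exp(-r*dt) * [p_u*0.000000 + p_m*2.529013 + p_d*14.611898] = 4.268634
  V(1,+1) = exp(-r*dt) * [p_u*0.000000 + p_m*0.000000 + p_d*2.529013] = 0.448381
  V(0,+0) = exp(-r*dt) * [p_u*0.448381 + p_m*4.268634 + p_d*15.165364] = 5.590268


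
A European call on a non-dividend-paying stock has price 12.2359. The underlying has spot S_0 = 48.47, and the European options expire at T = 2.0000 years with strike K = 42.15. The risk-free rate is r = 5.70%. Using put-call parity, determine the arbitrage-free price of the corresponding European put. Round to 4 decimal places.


Put-call parity: C - P = S_0 * exp(-qT) - K * exp(-rT).
S_0 * exp(-qT) = 48.4700 * 1.00000000 = 48.47000000
K * exp(-rT) = 42.1500 * 0.89225796 = 37.60867284
P = C - S*exp(-qT) + K*exp(-rT)
P = 12.2359 - 48.47000000 + 37.60867284 = 1.3746

Answer: Put price = 1.3746


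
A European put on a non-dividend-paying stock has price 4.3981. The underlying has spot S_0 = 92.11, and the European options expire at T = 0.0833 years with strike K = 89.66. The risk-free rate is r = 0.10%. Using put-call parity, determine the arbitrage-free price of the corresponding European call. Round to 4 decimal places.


Answer: Call price = 6.8556

Derivation:
Put-call parity: C - P = S_0 * exp(-qT) - K * exp(-rT).
S_0 * exp(-qT) = 92.1100 * 1.00000000 = 92.11000000
K * exp(-rT) = 89.6600 * 0.99991670 = 89.65253163
C = P + S*exp(-qT) - K*exp(-rT)
C = 4.3981 + 92.11000000 - 89.65253163 = 6.8556


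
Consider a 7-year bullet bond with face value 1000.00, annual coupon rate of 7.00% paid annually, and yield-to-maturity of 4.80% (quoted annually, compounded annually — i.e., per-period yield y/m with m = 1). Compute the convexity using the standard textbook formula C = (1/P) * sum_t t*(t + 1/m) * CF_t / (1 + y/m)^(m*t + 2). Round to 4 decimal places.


Answer: Convexity = 39.9010

Derivation:
Coupon per period c = face * coupon_rate / m = 70.000000
Periods per year m = 1; per-period yield y/m = 0.048000
Number of cashflows N = 7
Cashflows (t years, CF_t, discount factor 1/(1+y/m)^(m*t), PV):
  t = 1.0000: CF_t = 70.000000, DF = 0.954198, PV = 66.793893
  t = 2.0000: CF_t = 70.000000, DF = 0.910495, PV = 63.734631
  t = 3.0000: CF_t = 70.000000, DF = 0.868793, PV = 60.815487
  t = 4.0000: CF_t = 70.000000, DF = 0.829001, PV = 58.030045
  t = 5.0000: CF_t = 70.000000, DF = 0.791031, PV = 55.372181
  t = 6.0000: CF_t = 70.000000, DF = 0.754801, PV = 52.836050
  t = 7.0000: CF_t = 1070.000000, DF = 0.720230, PV = 770.645770
Price P = sum_t PV_t = 1128.228058
Convexity numerator sum_t t*(t + 1/m) * CF_t / (1+y/m)^(m*t + 2):
  t = 1.0000: term = 121.630975
  t = 2.0000: term = 348.180272
  t = 3.0000: term = 664.466167
  t = 4.0000: term = 1056.721004
  t = 5.0000: term = 1512.482353
  t = 6.0000: term = 2020.491693
  t = 7.0000: term = 39293.458951
Convexity = (1/P) * sum = 45017.431415 / 1128.228058 = 39.901003


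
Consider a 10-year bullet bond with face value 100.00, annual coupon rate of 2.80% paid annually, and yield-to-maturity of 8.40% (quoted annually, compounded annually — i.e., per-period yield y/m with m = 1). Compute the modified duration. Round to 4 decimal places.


Answer: Modified duration = 7.8333

Derivation:
Coupon per period c = face * coupon_rate / m = 2.800000
Periods per year m = 1; per-period yield y/m = 0.084000
Number of cashflows N = 10
Cashflows (t years, CF_t, discount factor 1/(1+y/m)^(m*t), PV):
  t = 1.0000: CF_t = 2.800000, DF = 0.922509, PV = 2.583026
  t = 2.0000: CF_t = 2.800000, DF = 0.851023, PV = 2.382865
  t = 3.0000: CF_t = 2.800000, DF = 0.785077, PV = 2.198215
  t = 4.0000: CF_t = 2.800000, DF = 0.724241, PV = 2.027874
  t = 5.0000: CF_t = 2.800000, DF = 0.668119, PV = 1.870732
  t = 6.0000: CF_t = 2.800000, DF = 0.616346, PV = 1.725768
  t = 7.0000: CF_t = 2.800000, DF = 0.568585, PV = 1.592037
  t = 8.0000: CF_t = 2.800000, DF = 0.524524, PV = 1.468668
  t = 9.0000: CF_t = 2.800000, DF = 0.483879, PV = 1.354860
  t = 10.0000: CF_t = 102.800000, DF = 0.446383, PV = 45.888123
Price P = sum_t PV_t = 63.092168
First compute Macaulay numerator sum_t t * PV_t:
  t * PV_t at t = 1.0000: 2.583026
  t * PV_t at t = 2.0000: 4.765730
  t * PV_t at t = 3.0000: 6.594645
  t * PV_t at t = 4.0000: 8.111495
  t * PV_t at t = 5.0000: 9.353661
  t * PV_t at t = 6.0000: 10.354606
  t * PV_t at t = 7.0000: 11.144256
  t * PV_t at t = 8.0000: 11.749348
  t * PV_t at t = 9.0000: 12.193742
  t * PV_t at t = 10.0000: 458.881229
Macaulay duration D = 535.731738 / 63.092168 = 8.491256
Modified duration = D / (1 + y/m) = 8.491256 / (1 + 0.084000) = 7.833262


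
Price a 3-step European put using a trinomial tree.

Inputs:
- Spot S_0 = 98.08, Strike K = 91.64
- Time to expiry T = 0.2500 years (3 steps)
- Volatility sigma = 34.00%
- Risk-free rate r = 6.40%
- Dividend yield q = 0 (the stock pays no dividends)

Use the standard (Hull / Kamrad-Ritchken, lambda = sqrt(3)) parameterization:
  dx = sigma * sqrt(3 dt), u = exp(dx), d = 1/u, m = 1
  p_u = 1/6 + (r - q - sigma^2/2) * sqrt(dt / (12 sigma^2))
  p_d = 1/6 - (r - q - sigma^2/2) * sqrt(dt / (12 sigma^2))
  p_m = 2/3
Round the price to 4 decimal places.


Answer: Price = V(0,0) = 3.3646

Derivation:
dt = T/N = 0.083333; dx = sigma*sqrt(3*dt) = 0.170000
u = exp(dx) = 1.185305; d = 1/u = 0.843665
p_u = 0.168186, p_m = 0.666667, p_d = 0.165147
Discount per step: exp(-r*dt) = 0.994681
Stock lattice S(k, j) with j the centered position index:
  k=0: S(0,+0) = 98.0800
  k=1: S(1,-1) = 82.7466; S(1,+0) = 98.0800; S(1,+1) = 116.2547
  k=2: S(2,-2) = 69.8104; S(2,-1) = 82.7466; S(2,+0) = 98.0800; S(2,+1) = 116.2547; S(2,+2) = 137.7973
  k=3: S(3,-3) = 58.8966; S(3,-2) = 69.8104; S(3,-1) = 82.7466; S(3,+0) = 98.0800; S(3,+1) = 116.2547; S(3,+2) = 137.7973; S(3,+3) = 163.3318
Terminal payoffs V(N, j) = max(K - S_T, 0):
  V(3,-3) = 32.743394; V(3,-2) = 21.829567; V(3,-1) = 8.893355; V(3,+0) = 0.000000; V(3,+1) = 0.000000; V(3,+2) = 0.000000; V(3,+3) = 0.000000
Backward induction: V(k, j) = exp(-r*dt) * [p_u * V(k+1, j+1) + p_m * V(k+1, j) + p_d * V(k+1, j-1)]
  V(2,-2) = exp(-r*dt) * [p_u*8.893355 + p_m*21.829567 + p_d*32.743394] = 21.342131
  V(2,-1) = exp(-r*dt) * [p_u*0.000000 + p_m*8.893355 + p_d*21.829567] = 9.483279
  V(2,+0) = exp(-r*dt) * [p_u*0.000000 + p_m*0.000000 + p_d*8.893355] = 1.460899
  V(2,+1) = exp(-r*dt) * [p_u*0.000000 + p_m*0.000000 + p_d*0.000000] = 0.000000
  V(2,+2) = exp(-r*dt) * [p_u*0.000000 + p_m*0.000000 + p_d*0.000000] = 0.000000
  V(1,-1) = exp(-r*dt) * [p_u*1.460899 + p_m*9.483279 + p_d*21.342131] = 10.038796
  V(1,+0) = exp(-r*dt) * [p_u*0.000000 + p_m*1.460899 + p_d*9.483279] = 2.526557
  V(1,+1) = exp(-r*dt) * [p_u*0.000000 + p_m*0.000000 + p_d*1.460899] = 0.239980
  V(0,+0) = exp(-r*dt) * [p_u*0.239980 + p_m*2.526557 + p_d*10.038796] = 3.364618


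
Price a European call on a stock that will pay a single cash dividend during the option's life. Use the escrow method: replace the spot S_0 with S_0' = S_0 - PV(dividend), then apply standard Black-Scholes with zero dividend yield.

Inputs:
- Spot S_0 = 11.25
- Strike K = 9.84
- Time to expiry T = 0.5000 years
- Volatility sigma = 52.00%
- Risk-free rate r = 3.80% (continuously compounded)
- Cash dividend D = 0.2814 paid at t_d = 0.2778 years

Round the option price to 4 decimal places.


PV(D) = D * exp(-r * t_d) = 0.2814 * 0.98949912 = 0.27844505
S_0' = S_0 - PV(D) = 11.2500 - 0.27844505 = 10.97155495
d1 = (ln(S_0'/K) + (r + sigma^2/2)*T) / (sigma*sqrt(T)) = 0.53155474
d2 = d1 - sigma*sqrt(T) = 0.16385921
exp(-rT) = 0.98117936
N(d1) = 0.70248279; N(d2) = 0.56507901
C = S_0' * N(d1) - K * exp(-rT) * N(d2) = 10.97155495 * 0.70248279 - 9.8400 * 0.98117936 * 0.56507901 = 2.2516

Answer: Price = 2.2516


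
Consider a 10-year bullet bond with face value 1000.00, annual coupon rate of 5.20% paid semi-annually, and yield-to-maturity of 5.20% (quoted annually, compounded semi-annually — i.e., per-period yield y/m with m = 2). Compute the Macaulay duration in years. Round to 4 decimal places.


Answer: Macaulay duration = 7.9222 years

Derivation:
Coupon per period c = face * coupon_rate / m = 26.000000
Periods per year m = 2; per-period yield y/m = 0.026000
Number of cashflows N = 20
Cashflows (t years, CF_t, discount factor 1/(1+y/m)^(m*t), PV):
  t = 0.5000: CF_t = 26.000000, DF = 0.974659, PV = 25.341131
  t = 1.0000: CF_t = 26.000000, DF = 0.949960, PV = 24.698958
  t = 1.5000: CF_t = 26.000000, DF = 0.925887, PV = 24.073058
  t = 2.0000: CF_t = 26.000000, DF = 0.902424, PV = 23.463020
  t = 2.5000: CF_t = 26.000000, DF = 0.879555, PV = 22.868440
  t = 3.0000: CF_t = 26.000000, DF = 0.857266, PV = 22.288928
  t = 3.5000: CF_t = 26.000000, DF = 0.835542, PV = 21.724101
  t = 4.0000: CF_t = 26.000000, DF = 0.814369, PV = 21.173588
  t = 4.5000: CF_t = 26.000000, DF = 0.793732, PV = 20.637026
  t = 5.0000: CF_t = 26.000000, DF = 0.773618, PV = 20.114060
  t = 5.5000: CF_t = 26.000000, DF = 0.754013, PV = 19.604347
  t = 6.0000: CF_t = 26.000000, DF = 0.734906, PV = 19.107551
  t = 6.5000: CF_t = 26.000000, DF = 0.716282, PV = 18.623344
  t = 7.0000: CF_t = 26.000000, DF = 0.698131, PV = 18.151407
  t = 7.5000: CF_t = 26.000000, DF = 0.680440, PV = 17.691430
  t = 8.0000: CF_t = 26.000000, DF = 0.663197, PV = 17.243109
  t = 8.5000: CF_t = 26.000000, DF = 0.646390, PV = 16.806149
  t = 9.0000: CF_t = 26.000000, DF = 0.630010, PV = 16.380262
  t = 9.5000: CF_t = 26.000000, DF = 0.614045, PV = 15.965168
  t = 10.0000: CF_t = 1026.000000, DF = 0.598484, PV = 614.044923
Price P = sum_t PV_t = 1000.000000
Macaulay numerator sum_t t * PV_t:
  t * PV_t at t = 0.5000: 12.670565
  t * PV_t at t = 1.0000: 24.698958
  t * PV_t at t = 1.5000: 36.109587
  t * PV_t at t = 2.0000: 46.926039
  t * PV_t at t = 2.5000: 57.171101
  t * PV_t at t = 3.0000: 66.866784
  t * PV_t at t = 3.5000: 76.034355
  t * PV_t at t = 4.0000: 84.694353
  t * PV_t at t = 4.5000: 92.866615
  t * PV_t at t = 5.0000: 100.570300
  t * PV_t at t = 5.5000: 107.823908
  t * PV_t at t = 6.0000: 114.645304
  t * PV_t at t = 6.5000: 121.051734
  t * PV_t at t = 7.0000: 127.059850
  t * PV_t at t = 7.5000: 132.685724
  t * PV_t at t = 8.0000: 137.944873
  t * PV_t at t = 8.5000: 142.852268
  t * PV_t at t = 9.0000: 147.422361
  t * PV_t at t = 9.5000: 151.669096
  t * PV_t at t = 10.0000: 6140.449235
Macaulay duration D = (sum_t t * PV_t) / P = 7922.213010 / 1000.000000 = 7.922213


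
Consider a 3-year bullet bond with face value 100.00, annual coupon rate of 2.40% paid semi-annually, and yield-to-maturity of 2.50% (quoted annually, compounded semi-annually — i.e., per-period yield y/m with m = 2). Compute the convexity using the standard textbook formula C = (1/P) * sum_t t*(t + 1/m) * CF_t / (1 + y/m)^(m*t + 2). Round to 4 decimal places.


Answer: Convexity = 9.8440

Derivation:
Coupon per period c = face * coupon_rate / m = 1.200000
Periods per year m = 2; per-period yield y/m = 0.012500
Number of cashflows N = 6
Cashflows (t years, CF_t, discount factor 1/(1+y/m)^(m*t), PV):
  t = 0.5000: CF_t = 1.200000, DF = 0.987654, PV = 1.185185
  t = 1.0000: CF_t = 1.200000, DF = 0.975461, PV = 1.170553
  t = 1.5000: CF_t = 1.200000, DF = 0.963418, PV = 1.156102
  t = 2.0000: CF_t = 1.200000, DF = 0.951524, PV = 1.141829
  t = 2.5000: CF_t = 1.200000, DF = 0.939777, PV = 1.127732
  t = 3.0000: CF_t = 101.200000, DF = 0.928175, PV = 93.931297
Price P = sum_t PV_t = 99.712700
Convexity numerator sum_t t*(t + 1/m) * CF_t / (1+y/m)^(m*t + 2):
  t = 0.5000: term = 0.578051
  t = 1.0000: term = 1.712744
  t = 1.5000: term = 3.383197
  t = 2.0000: term = 5.569049
  t = 2.5000: term = 8.250443
  t = 3.0000: term = 962.076389
Convexity = (1/P) * sum = 981.569874 / 99.712700 = 9.843981


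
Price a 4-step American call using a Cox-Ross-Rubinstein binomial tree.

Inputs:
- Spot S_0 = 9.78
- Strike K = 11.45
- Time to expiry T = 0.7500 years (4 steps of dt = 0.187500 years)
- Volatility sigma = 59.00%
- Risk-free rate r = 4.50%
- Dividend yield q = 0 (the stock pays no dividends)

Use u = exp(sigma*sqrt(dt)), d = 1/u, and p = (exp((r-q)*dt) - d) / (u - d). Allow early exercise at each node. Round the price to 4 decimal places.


dt = T/N = 0.187500
u = exp(sigma*sqrt(dt)) = 1.291078; d = 1/u = 0.774547
p = (exp((r-q)*dt) - d) / (u - d) = 0.452880
Discount per step: exp(-r*dt) = 0.991598
Stock lattice S(k, i) with i counting down-moves:
  k=0: S(0,0) = 9.7800
  k=1: S(1,0) = 12.6267; S(1,1) = 7.5751
  k=2: S(2,0) = 16.3021; S(2,1) = 9.7800; S(2,2) = 5.8672
  k=3: S(3,0) = 21.0473; S(3,1) = 12.6267; S(3,2) = 7.5751; S(3,3) = 4.5445
  k=4: S(4,0) = 27.1737; S(4,1) = 16.3021; S(4,2) = 9.7800; S(4,3) = 5.8672; S(4,4) = 3.5199
Terminal payoffs V(N, i) = max(S_T - K, 0):
  V(4,0) = 15.723696; V(4,1) = 4.852109; V(4,2) = 0.000000; V(4,3) = 0.000000; V(4,4) = 0.000000
Backward induction: V(k, i) = exp(-r*dt) * [p * V(k+1, i) + (1-p) * V(k+1, i+1)]; then take max(V_cont, immediate exercise) for American.
  V(3,0) = exp(-r*dt) * [p*15.723696 + (1-p)*4.852109] = 9.693496; exercise = 9.597293; V(3,0) = max -> 9.693496
  V(3,1) = exp(-r*dt) * [p*4.852109 + (1-p)*0.000000] = 2.178959; exercise = 1.176742; V(3,1) = max -> 2.178959
  V(3,2) = exp(-r*dt) * [p*0.000000 + (1-p)*0.000000] = 0.000000; exercise = 0.000000; V(3,2) = max -> 0.000000
  V(3,3) = exp(-r*dt) * [p*0.000000 + (1-p)*0.000000] = 0.000000; exercise = 0.000000; V(3,3) = max -> 0.000000
  V(2,0) = exp(-r*dt) * [p*9.693496 + (1-p)*2.178959] = 5.535240; exercise = 4.852109; V(2,0) = max -> 5.535240
  V(2,1) = exp(-r*dt) * [p*2.178959 + (1-p)*0.000000] = 0.978515; exercise = 0.000000; V(2,1) = max -> 0.978515
  V(2,2) = exp(-r*dt) * [p*0.000000 + (1-p)*0.000000] = 0.000000; exercise = 0.000000; V(2,2) = max -> 0.000000
  V(1,0) = exp(-r*dt) * [p*5.535240 + (1-p)*0.978515] = 3.016604; exercise = 1.176742; V(1,0) = max -> 3.016604
  V(1,1) = exp(-r*dt) * [p*0.978515 + (1-p)*0.000000] = 0.439427; exercise = 0.000000; V(1,1) = max -> 0.439427
  V(0,0) = exp(-r*dt) * [p*3.016604 + (1-p)*0.439427] = 1.593080; exercise = 0.000000; V(0,0) = max -> 1.593080

Answer: Price = V(0,0) = 1.5931


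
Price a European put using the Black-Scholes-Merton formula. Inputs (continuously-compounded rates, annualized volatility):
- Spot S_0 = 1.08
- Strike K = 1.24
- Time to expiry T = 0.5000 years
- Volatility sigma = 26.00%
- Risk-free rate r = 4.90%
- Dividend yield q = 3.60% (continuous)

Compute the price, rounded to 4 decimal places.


Answer: Price = 0.1781

Derivation:
d1 = (ln(S/K) + (r - q + 0.5*sigma^2) * T) / (sigma * sqrt(T)) = -0.62415956
d2 = d1 - sigma * sqrt(T) = -0.80800732
exp(-rT) = 0.97579769; exp(-qT) = 0.98216103
P = K * exp(-rT) * N(-d2) - S_0 * exp(-qT) * N(-d1)
N(-d1) = 0.73373860; N(-d2) = 0.79045682
P = 1.2400 * 0.97579769 * 0.79045682 - 1.0800 * 0.98216103 * 0.73373860 = 0.1781


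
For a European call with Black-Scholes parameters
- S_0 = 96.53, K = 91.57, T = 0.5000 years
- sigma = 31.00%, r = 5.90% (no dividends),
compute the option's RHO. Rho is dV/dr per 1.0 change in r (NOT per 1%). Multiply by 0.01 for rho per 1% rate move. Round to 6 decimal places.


d1 = 0.4848249532; d2 = 0.2656218510
phi(d1) = 0.3547059471; exp(-qT) = 1.0000000000; exp(-rT) = 0.9709308776
N(d2) = 0.6047347723
Rho = K*T*exp(-rT)*N(d2) = 91.5700 * 0.5000 * 0.9709308776 * 0.6047347723 = 26.882922

Answer: Rho = 26.882922


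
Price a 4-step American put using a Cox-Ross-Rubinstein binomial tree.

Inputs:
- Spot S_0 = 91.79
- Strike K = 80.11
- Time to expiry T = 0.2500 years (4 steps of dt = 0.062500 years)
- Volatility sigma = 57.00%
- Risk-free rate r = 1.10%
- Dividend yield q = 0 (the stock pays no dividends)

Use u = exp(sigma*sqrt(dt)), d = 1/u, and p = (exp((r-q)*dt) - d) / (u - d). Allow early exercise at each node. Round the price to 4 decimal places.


dt = T/N = 0.062500
u = exp(sigma*sqrt(dt)) = 1.153153; d = 1/u = 0.867188
p = (exp((r-q)*dt) - d) / (u - d) = 0.466840
Discount per step: exp(-r*dt) = 0.999313
Stock lattice S(k, i) with i counting down-moves:
  k=0: S(0,0) = 91.7900
  k=1: S(1,0) = 105.8479; S(1,1) = 79.5991
  k=2: S(2,0) = 122.0589; S(2,1) = 91.7900; S(2,2) = 69.0274
  k=3: S(3,0) = 140.7525; S(3,1) = 105.8479; S(3,2) = 79.5991; S(3,3) = 59.8597
  k=4: S(4,0) = 162.3092; S(4,1) = 122.0589; S(4,2) = 91.7900; S(4,3) = 69.0274; S(4,4) = 51.9096
Terminal payoffs V(N, i) = max(K - S_T, 0):
  V(4,0) = 0.000000; V(4,1) = 0.000000; V(4,2) = 0.000000; V(4,3) = 11.082612; V(4,4) = 28.200420
Backward induction: V(k, i) = exp(-r*dt) * [p * V(k+1, i) + (1-p) * V(k+1, i+1)]; then take max(V_cont, immediate exercise) for American.
  V(3,0) = exp(-r*dt) * [p*0.000000 + (1-p)*0.000000] = 0.000000; exercise = 0.000000; V(3,0) = max -> 0.000000
  V(3,1) = exp(-r*dt) * [p*0.000000 + (1-p)*0.000000] = 0.000000; exercise = 0.000000; V(3,1) = max -> 0.000000
  V(3,2) = exp(-r*dt) * [p*0.000000 + (1-p)*11.082612] = 5.904743; exercise = 0.510854; V(3,2) = max -> 5.904743
  V(3,3) = exp(-r*dt) * [p*11.082612 + (1-p)*28.200420] = 20.195251; exercise = 20.250308; V(3,3) = max -> 20.250308
  V(2,0) = exp(-r*dt) * [p*0.000000 + (1-p)*0.000000] = 0.000000; exercise = 0.000000; V(2,0) = max -> 0.000000
  V(2,1) = exp(-r*dt) * [p*0.000000 + (1-p)*5.904743] = 3.146008; exercise = 0.000000; V(2,1) = max -> 3.146008
  V(2,2) = exp(-r*dt) * [p*5.904743 + (1-p)*20.250308] = 13.543908; exercise = 11.082612; V(2,2) = max -> 13.543908
  V(1,0) = exp(-r*dt) * [p*0.000000 + (1-p)*3.146008] = 1.676173; exercise = 0.000000; V(1,0) = max -> 1.676173
  V(1,1) = exp(-r*dt) * [p*3.146008 + (1-p)*13.543908] = 8.683779; exercise = 0.510854; V(1,1) = max -> 8.683779
  V(0,0) = exp(-r*dt) * [p*1.676173 + (1-p)*8.683779] = 5.408627; exercise = 0.000000; V(0,0) = max -> 5.408627

Answer: Price = V(0,0) = 5.4086


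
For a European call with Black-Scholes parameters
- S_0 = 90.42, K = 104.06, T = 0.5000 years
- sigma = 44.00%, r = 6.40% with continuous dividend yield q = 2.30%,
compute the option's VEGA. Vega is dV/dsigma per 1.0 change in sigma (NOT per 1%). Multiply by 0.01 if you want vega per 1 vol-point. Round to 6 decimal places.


d1 = -0.2301381035; d2 = -0.5412650873
phi(d1) = 0.3885162407; exp(-qT) = 0.9885658722; exp(-rT) = 0.9685065821
Vega = S * exp(-qT) * phi(d1) * sqrt(T) = 90.4200 * 0.9885658722 * 0.3885162407 * 0.7071067812 = 24.556377

Answer: Vega = 24.556377


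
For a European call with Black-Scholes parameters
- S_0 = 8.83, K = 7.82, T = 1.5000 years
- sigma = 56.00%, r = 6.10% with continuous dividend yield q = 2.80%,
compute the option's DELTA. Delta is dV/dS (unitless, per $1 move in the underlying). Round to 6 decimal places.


d1 = 0.5922085570; d2 = -0.0936485710
phi(d1) = 0.3347758684; exp(-qT) = 0.9588697806; exp(-rT) = 0.9125613162
N(d1) = 0.7231445300
Delta = exp(-qT) * N(d1) = 0.9588697806 * 0.7231445300 = 0.693401

Answer: Delta = 0.693401


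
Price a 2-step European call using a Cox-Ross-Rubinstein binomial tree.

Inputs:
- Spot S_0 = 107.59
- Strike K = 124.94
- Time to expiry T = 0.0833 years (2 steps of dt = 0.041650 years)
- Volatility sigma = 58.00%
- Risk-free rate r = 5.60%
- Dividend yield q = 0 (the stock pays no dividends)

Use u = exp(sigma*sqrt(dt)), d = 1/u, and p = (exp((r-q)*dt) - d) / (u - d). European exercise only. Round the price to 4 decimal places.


Answer: Price = V(0,0) = 2.6147

Derivation:
dt = T/N = 0.041650
u = exp(sigma*sqrt(dt)) = 1.125659; d = 1/u = 0.888369
p = (exp((r-q)*dt) - d) / (u - d) = 0.480283
Discount per step: exp(-r*dt) = 0.997670
Stock lattice S(k, i) with i counting down-moves:
  k=0: S(0,0) = 107.5900
  k=1: S(1,0) = 121.1096; S(1,1) = 95.5796
  k=2: S(2,0) = 136.3281; S(2,1) = 107.5900; S(2,2) = 84.9099
Terminal payoffs V(N, i) = max(S_T - K, 0):
  V(2,0) = 11.388083; V(2,1) = 0.000000; V(2,2) = 0.000000
Backward induction: V(k, i) = exp(-r*dt) * [p * V(k+1, i) + (1-p) * V(k+1, i+1)].
  V(1,0) = exp(-r*dt) * [p*11.388083 + (1-p)*0.000000] = 5.456763
  V(1,1) = exp(-r*dt) * [p*0.000000 + (1-p)*0.000000] = 0.000000
  V(0,0) = exp(-r*dt) * [p*5.456763 + (1-p)*0.000000] = 2.614686
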